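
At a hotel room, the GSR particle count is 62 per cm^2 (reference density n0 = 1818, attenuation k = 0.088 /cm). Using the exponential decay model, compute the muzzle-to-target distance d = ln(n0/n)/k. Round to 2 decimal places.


GSR distance calculation:
n0/n = 1818 / 62 = 29.322581
ln(n0/n) = 3.378358
d = 3.378358 / 0.088 = 38.39 cm

38.39


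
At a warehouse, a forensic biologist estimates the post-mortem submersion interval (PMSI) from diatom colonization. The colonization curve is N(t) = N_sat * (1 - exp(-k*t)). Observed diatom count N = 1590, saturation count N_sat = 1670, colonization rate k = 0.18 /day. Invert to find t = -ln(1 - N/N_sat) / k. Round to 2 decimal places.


PMSI from diatom colonization curve:
N / N_sat = 1590 / 1670 = 0.952096
1 - N/N_sat = 0.047904
ln(1 - N/N_sat) = -3.038556
t = -ln(1 - N/N_sat) / k = -(-3.038556) / 0.18 = 16.88 days

16.88


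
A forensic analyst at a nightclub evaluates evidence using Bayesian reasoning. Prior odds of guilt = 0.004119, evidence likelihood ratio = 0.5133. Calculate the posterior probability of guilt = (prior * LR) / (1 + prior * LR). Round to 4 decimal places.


Bayesian evidence evaluation:
Posterior odds = prior_odds * LR = 0.004119 * 0.5133 = 0.002114283
Posterior probability = posterior_odds / (1 + posterior_odds)
= 0.002114283 / (1 + 0.002114283)
= 0.002114283 / 1.002114283
= 0.0021

0.0021


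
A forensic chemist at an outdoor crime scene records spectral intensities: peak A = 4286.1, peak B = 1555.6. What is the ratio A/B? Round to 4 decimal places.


Spectral peak ratio:
Peak A = 4286.1 counts
Peak B = 1555.6 counts
Ratio = 4286.1 / 1555.6 = 2.7553

2.7553


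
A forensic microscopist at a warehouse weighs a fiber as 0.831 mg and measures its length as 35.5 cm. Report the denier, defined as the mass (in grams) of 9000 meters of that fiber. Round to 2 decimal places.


Denier calculation:
Mass in grams = 0.831 mg / 1000 = 0.000831 g
Length in meters = 35.5 cm / 100 = 0.355 m
Linear density = mass / length = 0.000831 / 0.355 = 0.00234085 g/m
Denier = (g/m) * 9000 = 0.00234085 * 9000 = 21.07

21.07


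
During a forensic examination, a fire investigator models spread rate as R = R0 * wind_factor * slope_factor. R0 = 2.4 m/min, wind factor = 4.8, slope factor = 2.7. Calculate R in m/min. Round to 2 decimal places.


Fire spread rate calculation:
R = R0 * wind_factor * slope_factor
= 2.4 * 4.8 * 2.7
= 11.52 * 2.7
= 31.10 m/min

31.10


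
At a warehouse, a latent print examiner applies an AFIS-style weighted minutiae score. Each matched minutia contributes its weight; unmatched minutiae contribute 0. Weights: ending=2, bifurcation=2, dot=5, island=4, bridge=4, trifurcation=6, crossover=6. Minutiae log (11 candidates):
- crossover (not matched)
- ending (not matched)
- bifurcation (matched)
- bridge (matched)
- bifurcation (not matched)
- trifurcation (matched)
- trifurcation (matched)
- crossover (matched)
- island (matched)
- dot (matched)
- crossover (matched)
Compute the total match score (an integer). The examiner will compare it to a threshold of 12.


Weighted minutiae match score:
  crossover: not matched, +0
  ending: not matched, +0
  bifurcation: matched, +2 (running total 2)
  bridge: matched, +4 (running total 6)
  bifurcation: not matched, +0
  trifurcation: matched, +6 (running total 12)
  trifurcation: matched, +6 (running total 18)
  crossover: matched, +6 (running total 24)
  island: matched, +4 (running total 28)
  dot: matched, +5 (running total 33)
  crossover: matched, +6 (running total 39)
Total score = 39
Threshold = 12; verdict = identification

39


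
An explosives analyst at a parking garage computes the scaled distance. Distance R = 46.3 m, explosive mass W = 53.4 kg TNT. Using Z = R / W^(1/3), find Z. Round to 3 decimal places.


Scaled distance calculation:
W^(1/3) = 53.4^(1/3) = 3.765712
Z = R / W^(1/3) = 46.3 / 3.765712
Z = 12.295 m/kg^(1/3)

12.295


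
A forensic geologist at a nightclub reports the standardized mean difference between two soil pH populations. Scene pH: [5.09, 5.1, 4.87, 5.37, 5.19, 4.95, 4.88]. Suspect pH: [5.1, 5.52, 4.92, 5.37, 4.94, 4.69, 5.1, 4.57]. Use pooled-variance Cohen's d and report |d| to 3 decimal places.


Pooled-variance Cohen's d for soil pH comparison:
Scene mean = 35.45 / 7 = 5.064286
Suspect mean = 40.21 / 8 = 5.02625
Scene sample variance s_s^2 = 0.032662
Suspect sample variance s_c^2 = 0.101827
Pooled variance = ((n_s-1)*s_s^2 + (n_c-1)*s_c^2) / (n_s + n_c - 2) = 0.069905
Pooled SD = sqrt(0.069905) = 0.264396
Mean difference = 0.038036
|d| = |0.038036| / 0.264396 = 0.144

0.144


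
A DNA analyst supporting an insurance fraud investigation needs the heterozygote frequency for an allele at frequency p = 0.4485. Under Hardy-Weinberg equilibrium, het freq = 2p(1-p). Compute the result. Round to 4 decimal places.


Hardy-Weinberg heterozygote frequency:
q = 1 - p = 1 - 0.4485 = 0.5515
2pq = 2 * 0.4485 * 0.5515 = 0.4947

0.4947


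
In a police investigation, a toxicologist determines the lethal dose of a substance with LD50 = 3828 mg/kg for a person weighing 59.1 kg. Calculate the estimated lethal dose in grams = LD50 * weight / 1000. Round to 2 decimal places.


Lethal dose calculation:
Lethal dose = LD50 * body_weight / 1000
= 3828 * 59.1 / 1000
= 226234.8 / 1000
= 226.23 g

226.23


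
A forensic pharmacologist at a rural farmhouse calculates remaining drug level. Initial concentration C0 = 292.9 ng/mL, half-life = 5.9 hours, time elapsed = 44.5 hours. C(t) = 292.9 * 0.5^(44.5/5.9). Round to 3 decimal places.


Drug concentration decay:
Number of half-lives = t / t_half = 44.5 / 5.9 = 7.542373
Decay factor = 0.5^7.542373 = 0.00536438
C(t) = 292.9 * 0.00536438 = 1.571 ng/mL

1.571


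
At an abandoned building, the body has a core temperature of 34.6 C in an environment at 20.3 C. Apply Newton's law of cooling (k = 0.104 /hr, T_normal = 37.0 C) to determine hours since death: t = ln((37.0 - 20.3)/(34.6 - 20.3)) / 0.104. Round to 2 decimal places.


Using Newton's law of cooling:
t = ln((T_normal - T_ambient) / (T_body - T_ambient)) / k
T_normal - T_ambient = 16.7
T_body - T_ambient = 14.3
Ratio = 1.167832
ln(ratio) = 0.155149
t = 0.155149 / 0.104 = 1.49 hours

1.49


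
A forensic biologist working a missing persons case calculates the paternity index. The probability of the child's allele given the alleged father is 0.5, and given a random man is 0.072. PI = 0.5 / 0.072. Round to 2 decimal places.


Paternity Index calculation:
PI = P(allele|father) / P(allele|random)
PI = 0.5 / 0.072
PI = 6.94

6.94


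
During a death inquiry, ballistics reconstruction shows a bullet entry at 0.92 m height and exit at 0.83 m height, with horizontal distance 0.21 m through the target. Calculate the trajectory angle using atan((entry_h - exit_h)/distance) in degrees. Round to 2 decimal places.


Bullet trajectory angle:
Height difference = 0.92 - 0.83 = 0.09 m
angle = atan(0.09 / 0.21)
angle = atan(0.428571)
angle = 23.20 degrees

23.20


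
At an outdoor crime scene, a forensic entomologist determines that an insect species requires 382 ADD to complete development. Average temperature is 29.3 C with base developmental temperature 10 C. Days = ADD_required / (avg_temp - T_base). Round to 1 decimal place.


Insect development time:
Effective temperature = avg_temp - T_base = 29.3 - 10 = 19.3 C
Days = ADD / effective_temp = 382 / 19.3 = 19.8 days

19.8


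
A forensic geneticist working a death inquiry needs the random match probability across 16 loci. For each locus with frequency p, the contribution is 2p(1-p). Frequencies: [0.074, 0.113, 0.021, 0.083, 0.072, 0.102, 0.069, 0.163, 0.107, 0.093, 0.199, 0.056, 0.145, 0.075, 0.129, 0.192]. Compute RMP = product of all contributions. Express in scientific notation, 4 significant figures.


Computing RMP for 16 loci:
Locus 1: 2 * 0.074 * 0.926 = 0.137048
Locus 2: 2 * 0.113 * 0.887 = 0.200462
Locus 3: 2 * 0.021 * 0.979 = 0.041118
Locus 4: 2 * 0.083 * 0.917 = 0.152222
Locus 5: 2 * 0.072 * 0.928 = 0.133632
Locus 6: 2 * 0.102 * 0.898 = 0.183192
Locus 7: 2 * 0.069 * 0.931 = 0.128478
Locus 8: 2 * 0.163 * 0.837 = 0.272862
Locus 9: 2 * 0.107 * 0.893 = 0.191102
Locus 10: 2 * 0.093 * 0.907 = 0.168702
Locus 11: 2 * 0.199 * 0.801 = 0.318798
Locus 12: 2 * 0.056 * 0.944 = 0.105728
Locus 13: 2 * 0.145 * 0.855 = 0.24795
Locus 14: 2 * 0.075 * 0.925 = 0.13875
Locus 15: 2 * 0.129 * 0.871 = 0.224718
Locus 16: 2 * 0.192 * 0.808 = 0.310272
RMP = 3.847e-13

3.847e-13


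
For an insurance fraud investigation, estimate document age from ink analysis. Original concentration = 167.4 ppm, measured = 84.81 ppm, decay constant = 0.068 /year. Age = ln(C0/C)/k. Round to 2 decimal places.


Document age estimation:
C0/C = 167.4 / 84.81 = 1.973824
ln(C0/C) = 0.679973
t = 0.679973 / 0.068 = 10.00 years

10.00


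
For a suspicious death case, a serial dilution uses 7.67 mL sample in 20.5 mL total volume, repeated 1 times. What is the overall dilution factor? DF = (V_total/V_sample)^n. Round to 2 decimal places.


Dilution factor calculation:
Single dilution = V_total / V_sample = 20.5 / 7.67 ≈ 2.672751
Number of dilutions = 1
Total DF = (20.5 / 7.67)^1 (full precision, rounded at the end) = 2.67

2.67


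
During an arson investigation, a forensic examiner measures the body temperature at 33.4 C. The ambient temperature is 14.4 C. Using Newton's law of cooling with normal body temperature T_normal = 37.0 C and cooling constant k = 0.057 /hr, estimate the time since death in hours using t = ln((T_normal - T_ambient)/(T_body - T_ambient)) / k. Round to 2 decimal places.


Using Newton's law of cooling:
t = ln((T_normal - T_ambient) / (T_body - T_ambient)) / k
T_normal - T_ambient = 22.6
T_body - T_ambient = 19.0
Ratio = 1.189474
ln(ratio) = 0.173511
t = 0.173511 / 0.057 = 3.04 hours

3.04


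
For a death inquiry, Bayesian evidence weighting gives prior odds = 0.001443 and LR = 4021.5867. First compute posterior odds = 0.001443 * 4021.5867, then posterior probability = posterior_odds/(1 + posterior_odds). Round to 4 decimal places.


Bayesian evidence evaluation:
Posterior odds = prior_odds * LR = 0.001443 * 4021.5867 = 5.80315
Posterior probability = posterior_odds / (1 + posterior_odds)
= 5.80315 / (1 + 5.80315)
= 5.80315 / 6.80315
= 0.8530

0.8530


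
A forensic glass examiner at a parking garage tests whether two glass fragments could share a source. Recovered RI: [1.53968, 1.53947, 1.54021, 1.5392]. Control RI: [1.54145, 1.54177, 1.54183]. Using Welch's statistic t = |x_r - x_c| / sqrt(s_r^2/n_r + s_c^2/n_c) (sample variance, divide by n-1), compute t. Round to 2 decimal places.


Welch's t-criterion for glass RI comparison:
Recovered mean = sum / n_r = 6.15856 / 4 = 1.53964
Control mean = sum / n_c = 4.62505 / 3 = 1.5416833
Recovered sample variance s_r^2 = 1.83e-07
Control sample variance s_c^2 = 4.17333e-08
Welch SE (unpooled) = sqrt(s_r^2/n_r + s_c^2/n_c) = sqrt(4.575e-08 + 1.39111e-08) = sqrt(5.96611e-08) = 0.000244256
|mean_r - mean_c| = 0.00204333
t = 0.00204333 / 0.000244256 = 8.37

8.37


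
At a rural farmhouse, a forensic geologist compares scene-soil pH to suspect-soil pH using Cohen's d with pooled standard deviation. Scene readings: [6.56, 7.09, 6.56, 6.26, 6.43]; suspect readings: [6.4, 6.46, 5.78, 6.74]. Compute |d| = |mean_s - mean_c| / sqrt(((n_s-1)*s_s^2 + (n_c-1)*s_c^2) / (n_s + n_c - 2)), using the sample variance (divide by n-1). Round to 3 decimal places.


Pooled-variance Cohen's d for soil pH comparison:
Scene mean = 32.9 / 5 = 6.58
Suspect mean = 25.38 / 4 = 6.345
Scene sample variance s_s^2 = 0.09645
Suspect sample variance s_c^2 = 0.163833
Pooled variance = ((n_s-1)*s_s^2 + (n_c-1)*s_c^2) / (n_s + n_c - 2) = 0.125329
Pooled SD = sqrt(0.125329) = 0.354018
Mean difference = 0.235
|d| = |0.235| / 0.354018 = 0.664

0.664


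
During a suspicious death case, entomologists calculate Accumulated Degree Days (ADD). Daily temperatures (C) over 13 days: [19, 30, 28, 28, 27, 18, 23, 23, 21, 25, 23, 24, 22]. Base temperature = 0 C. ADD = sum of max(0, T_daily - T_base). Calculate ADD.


Computing ADD day by day:
Day 1: max(0, 19 - 0) = 19
Day 2: max(0, 30 - 0) = 30
Day 3: max(0, 28 - 0) = 28
Day 4: max(0, 28 - 0) = 28
Day 5: max(0, 27 - 0) = 27
Day 6: max(0, 18 - 0) = 18
Day 7: max(0, 23 - 0) = 23
Day 8: max(0, 23 - 0) = 23
Day 9: max(0, 21 - 0) = 21
Day 10: max(0, 25 - 0) = 25
Day 11: max(0, 23 - 0) = 23
Day 12: max(0, 24 - 0) = 24
Day 13: max(0, 22 - 0) = 22
Total ADD = 311

311


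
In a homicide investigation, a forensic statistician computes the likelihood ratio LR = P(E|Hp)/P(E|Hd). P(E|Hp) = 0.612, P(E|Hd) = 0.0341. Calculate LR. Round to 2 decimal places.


Likelihood ratio calculation:
LR = P(E|Hp) / P(E|Hd)
LR = 0.612 / 0.0341
LR = 17.95

17.95


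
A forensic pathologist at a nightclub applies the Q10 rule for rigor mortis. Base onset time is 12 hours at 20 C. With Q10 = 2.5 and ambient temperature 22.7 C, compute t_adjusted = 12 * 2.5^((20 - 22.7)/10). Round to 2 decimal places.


Rigor mortis time adjustment:
Exponent = (T_ref - T_actual) / 10 = (20 - 22.7) / 10 = -0.27
Q10 factor = 2.5^-0.27 = 0.78083
t_adjusted = 12 * 0.78083 = 9.37 hours

9.37


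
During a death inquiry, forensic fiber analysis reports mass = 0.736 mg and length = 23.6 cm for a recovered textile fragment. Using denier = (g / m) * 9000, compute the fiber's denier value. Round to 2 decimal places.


Denier calculation:
Mass in grams = 0.736 mg / 1000 = 0.000736 g
Length in meters = 23.6 cm / 100 = 0.236 m
Linear density = mass / length = 0.000736 / 0.236 = 0.00311864 g/m
Denier = (g/m) * 9000 = 0.00311864 * 9000 = 28.07

28.07


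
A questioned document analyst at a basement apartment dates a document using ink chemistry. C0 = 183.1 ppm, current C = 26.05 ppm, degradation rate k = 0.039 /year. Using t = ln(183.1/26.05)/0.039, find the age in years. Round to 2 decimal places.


Document age estimation:
C0/C = 183.1 / 26.05 = 7.028791
ln(C0/C) = 1.950015
t = 1.950015 / 0.039 = 50.00 years

50.00


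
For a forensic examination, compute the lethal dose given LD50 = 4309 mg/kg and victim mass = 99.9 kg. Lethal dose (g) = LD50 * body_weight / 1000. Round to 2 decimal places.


Lethal dose calculation:
Lethal dose = LD50 * body_weight / 1000
= 4309 * 99.9 / 1000
= 430469.1 / 1000
= 430.47 g

430.47


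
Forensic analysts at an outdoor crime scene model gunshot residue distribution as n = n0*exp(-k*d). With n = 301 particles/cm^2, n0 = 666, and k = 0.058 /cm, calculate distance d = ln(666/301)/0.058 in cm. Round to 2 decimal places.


GSR distance calculation:
n0/n = 666 / 301 = 2.212625
ln(n0/n) = 0.79418
d = 0.79418 / 0.058 = 13.69 cm

13.69


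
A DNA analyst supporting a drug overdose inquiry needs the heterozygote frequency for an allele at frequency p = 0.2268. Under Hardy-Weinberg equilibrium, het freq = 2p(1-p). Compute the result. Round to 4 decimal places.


Hardy-Weinberg heterozygote frequency:
q = 1 - p = 1 - 0.2268 = 0.7732
2pq = 2 * 0.2268 * 0.7732 = 0.3507

0.3507


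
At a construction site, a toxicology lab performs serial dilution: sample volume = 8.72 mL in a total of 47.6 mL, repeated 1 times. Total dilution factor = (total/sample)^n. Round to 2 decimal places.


Dilution factor calculation:
Single dilution = V_total / V_sample = 47.6 / 8.72 ≈ 5.458716
Number of dilutions = 1
Total DF = (47.6 / 8.72)^1 (full precision, rounded at the end) = 5.46

5.46


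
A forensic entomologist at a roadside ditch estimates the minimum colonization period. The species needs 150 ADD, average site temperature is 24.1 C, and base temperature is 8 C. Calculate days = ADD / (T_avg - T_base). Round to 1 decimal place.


Insect development time:
Effective temperature = avg_temp - T_base = 24.1 - 8 = 16.1 C
Days = ADD / effective_temp = 150 / 16.1 = 9.3 days

9.3


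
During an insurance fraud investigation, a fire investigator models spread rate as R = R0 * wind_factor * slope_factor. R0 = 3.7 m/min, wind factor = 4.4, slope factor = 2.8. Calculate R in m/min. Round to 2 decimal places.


Fire spread rate calculation:
R = R0 * wind_factor * slope_factor
= 3.7 * 4.4 * 2.8
= 16.28 * 2.8
= 45.58 m/min

45.58


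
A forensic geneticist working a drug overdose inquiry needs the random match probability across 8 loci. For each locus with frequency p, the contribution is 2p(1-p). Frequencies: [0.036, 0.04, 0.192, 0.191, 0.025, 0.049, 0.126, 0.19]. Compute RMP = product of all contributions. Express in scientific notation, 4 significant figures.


Computing RMP for 8 loci:
Locus 1: 2 * 0.036 * 0.964 = 0.069408
Locus 2: 2 * 0.04 * 0.96 = 0.0768
Locus 3: 2 * 0.192 * 0.808 = 0.310272
Locus 4: 2 * 0.191 * 0.809 = 0.309038
Locus 5: 2 * 0.025 * 0.975 = 0.04875
Locus 6: 2 * 0.049 * 0.951 = 0.093198
Locus 7: 2 * 0.126 * 0.874 = 0.220248
Locus 8: 2 * 0.19 * 0.81 = 0.3078
RMP = 1.574e-07

1.574e-07


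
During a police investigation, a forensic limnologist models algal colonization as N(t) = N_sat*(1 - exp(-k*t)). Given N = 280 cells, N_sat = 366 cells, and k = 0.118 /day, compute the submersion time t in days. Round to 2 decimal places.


PMSI from diatom colonization curve:
N / N_sat = 280 / 366 = 0.765027
1 - N/N_sat = 0.234973
ln(1 - N/N_sat) = -1.448285
t = -ln(1 - N/N_sat) / k = -(-1.448285) / 0.118 = 12.27 days

12.27


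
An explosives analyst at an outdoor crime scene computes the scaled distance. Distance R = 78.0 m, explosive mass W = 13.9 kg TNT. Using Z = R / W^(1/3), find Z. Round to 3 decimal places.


Scaled distance calculation:
W^(1/3) = 13.9^(1/3) = 2.40439
Z = R / W^(1/3) = 78.0 / 2.40439
Z = 32.441 m/kg^(1/3)

32.441


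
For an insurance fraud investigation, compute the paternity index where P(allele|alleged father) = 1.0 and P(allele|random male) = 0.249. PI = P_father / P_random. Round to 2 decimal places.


Paternity Index calculation:
PI = P(allele|father) / P(allele|random)
PI = 1.0 / 0.249
PI = 4.02

4.02


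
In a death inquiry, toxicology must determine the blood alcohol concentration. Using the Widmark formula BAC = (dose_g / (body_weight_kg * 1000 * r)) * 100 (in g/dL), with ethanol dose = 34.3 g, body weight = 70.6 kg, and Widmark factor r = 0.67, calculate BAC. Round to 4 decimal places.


Applying the Widmark formula:
BAC = (dose_g / (body_wt * 1000 * r)) * 100
Denominator = 70.6 * 1000 * 0.67 = 47302
BAC = (34.3 / 47302) * 100
BAC = 0.0725 g/dL

0.0725


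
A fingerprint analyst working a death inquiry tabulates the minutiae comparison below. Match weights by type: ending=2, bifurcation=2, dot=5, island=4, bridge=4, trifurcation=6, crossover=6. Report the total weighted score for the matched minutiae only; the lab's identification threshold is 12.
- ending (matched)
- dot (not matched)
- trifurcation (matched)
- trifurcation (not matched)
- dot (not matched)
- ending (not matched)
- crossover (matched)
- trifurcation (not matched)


Weighted minutiae match score:
  ending: matched, +2 (running total 2)
  dot: not matched, +0
  trifurcation: matched, +6 (running total 8)
  trifurcation: not matched, +0
  dot: not matched, +0
  ending: not matched, +0
  crossover: matched, +6 (running total 14)
  trifurcation: not matched, +0
Total score = 14
Threshold = 12; verdict = identification

14


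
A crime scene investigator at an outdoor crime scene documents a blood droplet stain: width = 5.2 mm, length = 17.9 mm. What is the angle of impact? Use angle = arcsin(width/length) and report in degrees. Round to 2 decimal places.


Blood spatter impact angle calculation:
width / length = 5.2 / 17.9 = 0.290503
angle = arcsin(0.290503)
angle = 16.89 degrees

16.89


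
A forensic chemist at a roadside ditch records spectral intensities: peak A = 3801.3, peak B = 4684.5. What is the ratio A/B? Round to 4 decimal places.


Spectral peak ratio:
Peak A = 3801.3 counts
Peak B = 4684.5 counts
Ratio = 3801.3 / 4684.5 = 0.8115

0.8115


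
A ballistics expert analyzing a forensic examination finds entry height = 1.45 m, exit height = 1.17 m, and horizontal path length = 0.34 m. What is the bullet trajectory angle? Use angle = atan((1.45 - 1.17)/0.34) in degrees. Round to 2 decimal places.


Bullet trajectory angle:
Height difference = 1.45 - 1.17 = 0.28 m
angle = atan(0.28 / 0.34)
angle = atan(0.823529)
angle = 39.47 degrees

39.47


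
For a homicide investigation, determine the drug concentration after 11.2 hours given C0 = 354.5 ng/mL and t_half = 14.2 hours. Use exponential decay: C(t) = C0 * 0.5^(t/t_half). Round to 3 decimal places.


Drug concentration decay:
Number of half-lives = t / t_half = 11.2 / 14.2 = 0.788732
Decay factor = 0.5^0.788732 = 0.57885263
C(t) = 354.5 * 0.57885263 = 205.203 ng/mL

205.203


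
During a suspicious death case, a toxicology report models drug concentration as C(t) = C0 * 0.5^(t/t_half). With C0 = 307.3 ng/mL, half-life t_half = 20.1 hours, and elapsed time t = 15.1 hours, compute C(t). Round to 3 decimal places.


Drug concentration decay:
Number of half-lives = t / t_half = 15.1 / 20.1 = 0.751244
Decay factor = 0.5^0.751244 = 0.59409107
C(t) = 307.3 * 0.59409107 = 182.564 ng/mL

182.564


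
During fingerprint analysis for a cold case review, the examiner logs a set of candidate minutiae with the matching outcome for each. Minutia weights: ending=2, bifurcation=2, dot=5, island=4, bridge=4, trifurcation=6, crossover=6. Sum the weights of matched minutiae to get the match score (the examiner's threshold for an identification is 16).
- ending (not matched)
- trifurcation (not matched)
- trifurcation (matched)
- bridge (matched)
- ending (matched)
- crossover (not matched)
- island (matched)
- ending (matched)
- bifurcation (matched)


Weighted minutiae match score:
  ending: not matched, +0
  trifurcation: not matched, +0
  trifurcation: matched, +6 (running total 6)
  bridge: matched, +4 (running total 10)
  ending: matched, +2 (running total 12)
  crossover: not matched, +0
  island: matched, +4 (running total 16)
  ending: matched, +2 (running total 18)
  bifurcation: matched, +2 (running total 20)
Total score = 20
Threshold = 16; verdict = identification

20


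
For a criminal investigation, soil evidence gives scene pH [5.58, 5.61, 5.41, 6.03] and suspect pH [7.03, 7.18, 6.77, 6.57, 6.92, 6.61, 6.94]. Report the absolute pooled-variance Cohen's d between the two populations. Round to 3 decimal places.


Pooled-variance Cohen's d for soil pH comparison:
Scene mean = 22.63 / 4 = 5.6575
Suspect mean = 48.02 / 7 = 6.86
Scene sample variance s_s^2 = 0.069425
Suspect sample variance s_c^2 = 0.049333
Pooled variance = ((n_s-1)*s_s^2 + (n_c-1)*s_c^2) / (n_s + n_c - 2) = 0.056031
Pooled SD = sqrt(0.056031) = 0.236709
Mean difference = -1.2025
|d| = |-1.2025| / 0.236709 = 5.080

5.080


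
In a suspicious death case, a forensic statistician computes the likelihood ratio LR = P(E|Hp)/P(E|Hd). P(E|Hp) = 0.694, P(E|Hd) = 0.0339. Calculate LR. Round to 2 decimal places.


Likelihood ratio calculation:
LR = P(E|Hp) / P(E|Hd)
LR = 0.694 / 0.0339
LR = 20.47

20.47


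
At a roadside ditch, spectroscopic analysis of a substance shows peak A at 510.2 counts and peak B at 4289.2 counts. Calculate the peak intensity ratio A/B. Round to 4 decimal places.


Spectral peak ratio:
Peak A = 510.2 counts
Peak B = 4289.2 counts
Ratio = 510.2 / 4289.2 = 0.1189

0.1189


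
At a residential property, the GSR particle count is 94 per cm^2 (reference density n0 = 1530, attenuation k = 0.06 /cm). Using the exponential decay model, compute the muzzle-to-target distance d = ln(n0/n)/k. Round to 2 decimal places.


GSR distance calculation:
n0/n = 1530 / 94 = 16.276596
ln(n0/n) = 2.789728
d = 2.789728 / 0.06 = 46.50 cm

46.50


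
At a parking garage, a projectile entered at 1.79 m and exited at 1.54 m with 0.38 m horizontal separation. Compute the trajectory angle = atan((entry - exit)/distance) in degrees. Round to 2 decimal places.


Bullet trajectory angle:
Height difference = 1.79 - 1.54 = 0.25 m
angle = atan(0.25 / 0.38)
angle = atan(0.657895)
angle = 33.34 degrees

33.34


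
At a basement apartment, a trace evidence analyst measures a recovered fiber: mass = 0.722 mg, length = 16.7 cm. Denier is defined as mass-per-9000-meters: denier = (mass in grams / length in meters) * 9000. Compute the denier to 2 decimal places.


Denier calculation:
Mass in grams = 0.722 mg / 1000 = 0.000722 g
Length in meters = 16.7 cm / 100 = 0.167 m
Linear density = mass / length = 0.000722 / 0.167 = 0.00432335 g/m
Denier = (g/m) * 9000 = 0.00432335 * 9000 = 38.91

38.91


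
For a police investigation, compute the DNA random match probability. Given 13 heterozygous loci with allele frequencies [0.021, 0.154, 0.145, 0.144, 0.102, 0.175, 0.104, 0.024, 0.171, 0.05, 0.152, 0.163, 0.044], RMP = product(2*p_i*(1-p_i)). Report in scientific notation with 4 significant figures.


Computing RMP for 13 loci:
Locus 1: 2 * 0.021 * 0.979 = 0.041118
Locus 2: 2 * 0.154 * 0.846 = 0.260568
Locus 3: 2 * 0.145 * 0.855 = 0.24795
Locus 4: 2 * 0.144 * 0.856 = 0.246528
Locus 5: 2 * 0.102 * 0.898 = 0.183192
Locus 6: 2 * 0.175 * 0.825 = 0.28875
Locus 7: 2 * 0.104 * 0.896 = 0.186368
Locus 8: 2 * 0.024 * 0.976 = 0.046848
Locus 9: 2 * 0.171 * 0.829 = 0.283518
Locus 10: 2 * 0.05 * 0.95 = 0.095
Locus 11: 2 * 0.152 * 0.848 = 0.257792
Locus 12: 2 * 0.163 * 0.837 = 0.272862
Locus 13: 2 * 0.044 * 0.956 = 0.084128
RMP = 4.821e-11

4.821e-11


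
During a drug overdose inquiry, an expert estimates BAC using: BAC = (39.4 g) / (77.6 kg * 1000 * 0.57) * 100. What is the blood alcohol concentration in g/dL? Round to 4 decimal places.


Applying the Widmark formula:
BAC = (dose_g / (body_wt * 1000 * r)) * 100
Denominator = 77.6 * 1000 * 0.57 = 44232
BAC = (39.4 / 44232) * 100
BAC = 0.0891 g/dL

0.0891


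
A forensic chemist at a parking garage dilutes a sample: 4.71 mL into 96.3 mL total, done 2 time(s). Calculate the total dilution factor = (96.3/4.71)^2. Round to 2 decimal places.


Dilution factor calculation:
Single dilution = V_total / V_sample = 96.3 / 4.71 ≈ 20.44586
Number of dilutions = 2
Total DF = (96.3 / 4.71)^2 (full precision, rounded at the end) = 418.03

418.03


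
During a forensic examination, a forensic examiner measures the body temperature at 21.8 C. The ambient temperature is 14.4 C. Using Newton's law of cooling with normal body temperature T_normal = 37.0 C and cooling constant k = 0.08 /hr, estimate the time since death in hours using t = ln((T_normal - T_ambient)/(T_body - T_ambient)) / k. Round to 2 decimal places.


Using Newton's law of cooling:
t = ln((T_normal - T_ambient) / (T_body - T_ambient)) / k
T_normal - T_ambient = 22.6
T_body - T_ambient = 7.4
Ratio = 3.054054
ln(ratio) = 1.11647
t = 1.11647 / 0.08 = 13.96 hours

13.96


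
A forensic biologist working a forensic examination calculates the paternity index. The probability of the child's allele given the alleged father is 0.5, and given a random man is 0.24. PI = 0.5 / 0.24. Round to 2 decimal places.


Paternity Index calculation:
PI = P(allele|father) / P(allele|random)
PI = 0.5 / 0.24
PI = 2.08

2.08


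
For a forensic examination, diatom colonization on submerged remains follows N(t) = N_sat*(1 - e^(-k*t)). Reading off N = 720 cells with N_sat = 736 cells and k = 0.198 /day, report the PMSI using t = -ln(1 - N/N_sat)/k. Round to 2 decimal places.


PMSI from diatom colonization curve:
N / N_sat = 720 / 736 = 0.978261
1 - N/N_sat = 0.021739
ln(1 - N/N_sat) = -3.828647
t = -ln(1 - N/N_sat) / k = -(-3.828647) / 0.198 = 19.34 days

19.34


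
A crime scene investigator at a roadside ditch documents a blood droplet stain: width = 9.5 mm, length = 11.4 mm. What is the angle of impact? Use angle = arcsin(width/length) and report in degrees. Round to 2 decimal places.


Blood spatter impact angle calculation:
width / length = 9.5 / 11.4 = 0.833333
angle = arcsin(0.833333)
angle = 56.44 degrees

56.44


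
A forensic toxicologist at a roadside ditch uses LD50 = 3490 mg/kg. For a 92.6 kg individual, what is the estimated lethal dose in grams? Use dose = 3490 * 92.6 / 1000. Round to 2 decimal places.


Lethal dose calculation:
Lethal dose = LD50 * body_weight / 1000
= 3490 * 92.6 / 1000
= 323174 / 1000
= 323.17 g

323.17


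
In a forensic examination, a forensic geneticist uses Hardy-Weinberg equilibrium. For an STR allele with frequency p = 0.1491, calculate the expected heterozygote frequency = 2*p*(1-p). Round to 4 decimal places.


Hardy-Weinberg heterozygote frequency:
q = 1 - p = 1 - 0.1491 = 0.8509
2pq = 2 * 0.1491 * 0.8509 = 0.2537

0.2537


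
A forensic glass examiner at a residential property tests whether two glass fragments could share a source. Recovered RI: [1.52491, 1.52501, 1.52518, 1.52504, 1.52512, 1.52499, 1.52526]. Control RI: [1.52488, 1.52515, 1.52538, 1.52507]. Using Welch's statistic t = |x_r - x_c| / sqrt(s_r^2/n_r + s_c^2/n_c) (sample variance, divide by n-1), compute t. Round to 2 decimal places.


Welch's t-criterion for glass RI comparison:
Recovered mean = sum / n_r = 10.67551 / 7 = 1.5250729
Control mean = sum / n_c = 6.10048 / 4 = 1.52512
Recovered sample variance s_r^2 = 1.45238e-08
Control sample variance s_c^2 = 4.28667e-08
Welch SE (unpooled) = sqrt(s_r^2/n_r + s_c^2/n_c) = sqrt(2.07483e-09 + 1.07167e-08) = sqrt(1.27915e-08) = 0.0001131
|mean_r - mean_c| = 4.71429e-05
t = 4.71429e-05 / 0.0001131 = 0.42

0.42


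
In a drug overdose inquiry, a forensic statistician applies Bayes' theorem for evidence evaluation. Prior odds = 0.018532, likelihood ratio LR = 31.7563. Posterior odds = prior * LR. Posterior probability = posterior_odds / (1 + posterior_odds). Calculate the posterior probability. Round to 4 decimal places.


Bayesian evidence evaluation:
Posterior odds = prior_odds * LR = 0.018532 * 31.7563 = 0.5885078
Posterior probability = posterior_odds / (1 + posterior_odds)
= 0.5885078 / (1 + 0.5885078)
= 0.5885078 / 1.5885078
= 0.3705

0.3705


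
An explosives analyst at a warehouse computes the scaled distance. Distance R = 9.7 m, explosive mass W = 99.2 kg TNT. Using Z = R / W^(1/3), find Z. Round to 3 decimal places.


Scaled distance calculation:
W^(1/3) = 99.2^(1/3) = 4.629178
Z = R / W^(1/3) = 9.7 / 4.629178
Z = 2.095 m/kg^(1/3)

2.095


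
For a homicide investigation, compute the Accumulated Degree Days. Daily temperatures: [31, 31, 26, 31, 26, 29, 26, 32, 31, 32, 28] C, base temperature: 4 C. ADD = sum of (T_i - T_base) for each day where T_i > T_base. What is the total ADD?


Computing ADD day by day:
Day 1: max(0, 31 - 4) = 27
Day 2: max(0, 31 - 4) = 27
Day 3: max(0, 26 - 4) = 22
Day 4: max(0, 31 - 4) = 27
Day 5: max(0, 26 - 4) = 22
Day 6: max(0, 29 - 4) = 25
Day 7: max(0, 26 - 4) = 22
Day 8: max(0, 32 - 4) = 28
Day 9: max(0, 31 - 4) = 27
Day 10: max(0, 32 - 4) = 28
Day 11: max(0, 28 - 4) = 24
Total ADD = 279

279


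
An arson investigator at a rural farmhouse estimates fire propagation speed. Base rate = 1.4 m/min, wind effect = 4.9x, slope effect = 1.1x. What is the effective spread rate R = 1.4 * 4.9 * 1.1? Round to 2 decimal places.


Fire spread rate calculation:
R = R0 * wind_factor * slope_factor
= 1.4 * 4.9 * 1.1
= 6.86 * 1.1
= 7.55 m/min

7.55


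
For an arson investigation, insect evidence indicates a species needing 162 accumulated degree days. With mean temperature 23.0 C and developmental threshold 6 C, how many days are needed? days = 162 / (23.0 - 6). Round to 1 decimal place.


Insect development time:
Effective temperature = avg_temp - T_base = 23.0 - 6 = 17.0 C
Days = ADD / effective_temp = 162 / 17.0 = 9.5 days

9.5


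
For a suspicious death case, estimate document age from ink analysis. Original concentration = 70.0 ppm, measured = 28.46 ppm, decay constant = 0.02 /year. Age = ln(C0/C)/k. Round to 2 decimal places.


Document age estimation:
C0/C = 70.0 / 28.46 = 2.459592
ln(C0/C) = 0.899995
t = 0.899995 / 0.02 = 45.00 years

45.00


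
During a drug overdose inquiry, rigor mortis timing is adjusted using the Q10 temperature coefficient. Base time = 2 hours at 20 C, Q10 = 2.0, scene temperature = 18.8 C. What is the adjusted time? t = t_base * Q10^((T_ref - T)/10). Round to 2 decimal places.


Rigor mortis time adjustment:
Exponent = (T_ref - T_actual) / 10 = (20 - 18.8) / 10 = 0.12
Q10 factor = 2.0^0.12 = 1.08673
t_adjusted = 2 * 1.08673 = 2.17 hours

2.17


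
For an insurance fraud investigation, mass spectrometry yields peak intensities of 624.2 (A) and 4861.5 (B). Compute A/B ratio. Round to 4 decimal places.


Spectral peak ratio:
Peak A = 624.2 counts
Peak B = 4861.5 counts
Ratio = 624.2 / 4861.5 = 0.1284

0.1284


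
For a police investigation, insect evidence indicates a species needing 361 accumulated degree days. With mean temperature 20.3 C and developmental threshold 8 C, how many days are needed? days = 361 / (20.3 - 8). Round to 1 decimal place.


Insect development time:
Effective temperature = avg_temp - T_base = 20.3 - 8 = 12.3 C
Days = ADD / effective_temp = 361 / 12.3 = 29.3 days

29.3


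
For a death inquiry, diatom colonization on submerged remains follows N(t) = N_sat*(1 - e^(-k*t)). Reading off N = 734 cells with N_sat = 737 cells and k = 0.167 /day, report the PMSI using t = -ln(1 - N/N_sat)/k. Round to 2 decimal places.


PMSI from diatom colonization curve:
N / N_sat = 734 / 737 = 0.995929
1 - N/N_sat = 0.004071
ln(1 - N/N_sat) = -5.503867
t = -ln(1 - N/N_sat) / k = -(-5.503867) / 0.167 = 32.96 days

32.96


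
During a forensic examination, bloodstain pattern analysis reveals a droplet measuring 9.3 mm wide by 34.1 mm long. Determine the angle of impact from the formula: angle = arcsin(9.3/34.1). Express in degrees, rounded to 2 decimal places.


Blood spatter impact angle calculation:
width / length = 9.3 / 34.1 = 0.272727
angle = arcsin(0.272727)
angle = 15.83 degrees

15.83


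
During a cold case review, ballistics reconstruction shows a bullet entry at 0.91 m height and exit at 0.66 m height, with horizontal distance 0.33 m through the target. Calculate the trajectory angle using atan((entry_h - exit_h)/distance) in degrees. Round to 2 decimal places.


Bullet trajectory angle:
Height difference = 0.91 - 0.66 = 0.25 m
angle = atan(0.25 / 0.33)
angle = atan(0.757576)
angle = 37.15 degrees

37.15


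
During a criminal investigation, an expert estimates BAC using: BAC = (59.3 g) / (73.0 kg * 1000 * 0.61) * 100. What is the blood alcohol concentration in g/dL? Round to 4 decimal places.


Applying the Widmark formula:
BAC = (dose_g / (body_wt * 1000 * r)) * 100
Denominator = 73.0 * 1000 * 0.61 = 44530
BAC = (59.3 / 44530) * 100
BAC = 0.1332 g/dL

0.1332


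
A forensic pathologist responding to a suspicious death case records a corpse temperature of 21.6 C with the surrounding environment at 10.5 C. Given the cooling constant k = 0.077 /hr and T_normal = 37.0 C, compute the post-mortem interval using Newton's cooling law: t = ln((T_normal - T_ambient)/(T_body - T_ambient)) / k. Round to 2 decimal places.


Using Newton's law of cooling:
t = ln((T_normal - T_ambient) / (T_body - T_ambient)) / k
T_normal - T_ambient = 26.5
T_body - T_ambient = 11.1
Ratio = 2.387387
ln(ratio) = 0.870199
t = 0.870199 / 0.077 = 11.30 hours

11.30


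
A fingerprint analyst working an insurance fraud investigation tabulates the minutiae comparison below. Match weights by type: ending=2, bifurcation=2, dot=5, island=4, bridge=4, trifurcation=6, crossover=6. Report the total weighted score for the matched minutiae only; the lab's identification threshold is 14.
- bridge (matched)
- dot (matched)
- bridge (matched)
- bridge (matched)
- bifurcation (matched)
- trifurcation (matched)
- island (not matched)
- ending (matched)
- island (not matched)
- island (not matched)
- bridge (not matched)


Weighted minutiae match score:
  bridge: matched, +4 (running total 4)
  dot: matched, +5 (running total 9)
  bridge: matched, +4 (running total 13)
  bridge: matched, +4 (running total 17)
  bifurcation: matched, +2 (running total 19)
  trifurcation: matched, +6 (running total 25)
  island: not matched, +0
  ending: matched, +2 (running total 27)
  island: not matched, +0
  island: not matched, +0
  bridge: not matched, +0
Total score = 27
Threshold = 14; verdict = identification

27


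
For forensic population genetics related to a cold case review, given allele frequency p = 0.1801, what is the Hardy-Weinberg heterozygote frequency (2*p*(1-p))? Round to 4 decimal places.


Hardy-Weinberg heterozygote frequency:
q = 1 - p = 1 - 0.1801 = 0.8199
2pq = 2 * 0.1801 * 0.8199 = 0.2953

0.2953


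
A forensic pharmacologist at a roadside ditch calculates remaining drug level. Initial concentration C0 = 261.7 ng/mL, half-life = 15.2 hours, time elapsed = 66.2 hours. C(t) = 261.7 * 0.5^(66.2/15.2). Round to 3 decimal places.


Drug concentration decay:
Number of half-lives = t / t_half = 66.2 / 15.2 = 4.355263
Decay factor = 0.5^4.355263 = 0.04885795
C(t) = 261.7 * 0.04885795 = 12.786 ng/mL

12.786


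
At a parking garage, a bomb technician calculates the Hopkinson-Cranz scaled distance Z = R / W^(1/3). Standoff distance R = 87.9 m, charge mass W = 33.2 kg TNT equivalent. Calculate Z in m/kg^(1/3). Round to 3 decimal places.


Scaled distance calculation:
W^(1/3) = 33.2^(1/3) = 3.214001
Z = R / W^(1/3) = 87.9 / 3.214001
Z = 27.349 m/kg^(1/3)

27.349


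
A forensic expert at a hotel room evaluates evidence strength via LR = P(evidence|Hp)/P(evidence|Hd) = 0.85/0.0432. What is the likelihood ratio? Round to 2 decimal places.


Likelihood ratio calculation:
LR = P(E|Hp) / P(E|Hd)
LR = 0.85 / 0.0432
LR = 19.68

19.68


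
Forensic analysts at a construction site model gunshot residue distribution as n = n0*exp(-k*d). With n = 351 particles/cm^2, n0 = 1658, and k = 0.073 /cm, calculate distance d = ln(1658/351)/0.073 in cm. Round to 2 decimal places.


GSR distance calculation:
n0/n = 1658 / 351 = 4.723647
ln(n0/n) = 1.552581
d = 1.552581 / 0.073 = 21.27 cm

21.27


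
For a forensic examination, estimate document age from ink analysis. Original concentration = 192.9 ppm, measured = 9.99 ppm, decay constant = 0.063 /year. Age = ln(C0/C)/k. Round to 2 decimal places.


Document age estimation:
C0/C = 192.9 / 9.99 = 19.309309
ln(C0/C) = 2.960587
t = 2.960587 / 0.063 = 46.99 years

46.99


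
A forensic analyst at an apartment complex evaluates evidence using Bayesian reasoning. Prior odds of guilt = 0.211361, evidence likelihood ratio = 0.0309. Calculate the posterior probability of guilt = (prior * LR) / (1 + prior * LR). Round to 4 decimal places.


Bayesian evidence evaluation:
Posterior odds = prior_odds * LR = 0.211361 * 0.0309 = 0.006531055
Posterior probability = posterior_odds / (1 + posterior_odds)
= 0.006531055 / (1 + 0.006531055)
= 0.006531055 / 1.006531055
= 0.0065

0.0065


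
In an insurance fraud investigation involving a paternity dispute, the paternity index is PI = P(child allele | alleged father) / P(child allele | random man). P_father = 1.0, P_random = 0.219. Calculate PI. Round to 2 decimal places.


Paternity Index calculation:
PI = P(allele|father) / P(allele|random)
PI = 1.0 / 0.219
PI = 4.57

4.57


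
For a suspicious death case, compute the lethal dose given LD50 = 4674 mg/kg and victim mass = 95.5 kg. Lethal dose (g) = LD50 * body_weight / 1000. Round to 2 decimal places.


Lethal dose calculation:
Lethal dose = LD50 * body_weight / 1000
= 4674 * 95.5 / 1000
= 446367 / 1000
= 446.37 g

446.37


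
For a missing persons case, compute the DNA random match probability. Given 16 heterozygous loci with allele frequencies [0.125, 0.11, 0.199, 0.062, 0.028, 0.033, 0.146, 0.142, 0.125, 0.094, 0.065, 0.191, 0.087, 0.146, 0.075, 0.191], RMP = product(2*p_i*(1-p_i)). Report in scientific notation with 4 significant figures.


Computing RMP for 16 loci:
Locus 1: 2 * 0.125 * 0.875 = 0.21875
Locus 2: 2 * 0.11 * 0.89 = 0.1958
Locus 3: 2 * 0.199 * 0.801 = 0.318798
Locus 4: 2 * 0.062 * 0.938 = 0.116312
Locus 5: 2 * 0.028 * 0.972 = 0.054432
Locus 6: 2 * 0.033 * 0.967 = 0.063822
Locus 7: 2 * 0.146 * 0.854 = 0.249368
Locus 8: 2 * 0.142 * 0.858 = 0.243672
Locus 9: 2 * 0.125 * 0.875 = 0.21875
Locus 10: 2 * 0.094 * 0.906 = 0.170328
Locus 11: 2 * 0.065 * 0.935 = 0.12155
Locus 12: 2 * 0.191 * 0.809 = 0.309038
Locus 13: 2 * 0.087 * 0.913 = 0.158862
Locus 14: 2 * 0.146 * 0.854 = 0.249368
Locus 15: 2 * 0.075 * 0.925 = 0.13875
Locus 16: 2 * 0.191 * 0.809 = 0.309038
RMP = 7.970e-13

7.970e-13
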